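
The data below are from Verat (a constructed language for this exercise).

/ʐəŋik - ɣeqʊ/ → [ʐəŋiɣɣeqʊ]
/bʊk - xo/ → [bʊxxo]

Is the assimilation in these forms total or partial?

total assimilation

The segment that alternates is /k/, which surfaces as [ɣ] when adjacent to /ɣ/.
The output [ɣ] is identical to the trigger /ɣ/ — every feature (place, manner, voicing) has been copied — so this is total assimilation.
The remaining alternation confirms this: /k/ → [x] before /x/ — in each case the output is a copy of the following consonant.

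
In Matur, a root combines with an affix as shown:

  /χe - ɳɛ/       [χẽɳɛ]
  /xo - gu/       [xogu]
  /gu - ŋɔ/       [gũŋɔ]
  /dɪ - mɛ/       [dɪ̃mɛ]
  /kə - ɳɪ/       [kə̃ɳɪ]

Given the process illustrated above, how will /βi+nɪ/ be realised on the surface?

The data show regressive nasality assimilation (vowel nasalisation): /e/ → [ẽ] before /ɳ/; /u/ → [ũ] before /ŋ/; /ɪ/ → [ɪ̃] before /m/; /ə/ → [ə̃] before /ɳ/ — a vowel is nasalised by an immediately following nasal consonant.
No change occurs in [xogu] because the vowel at the boundary is adjacent to an oral consonant, not a nasal (/o/ next to /g/).
The vowel /i/ is adjacent to the following nasal /n/, so it acquires [+nasal] and surfaces as [ĩ].

[βĩnɪ]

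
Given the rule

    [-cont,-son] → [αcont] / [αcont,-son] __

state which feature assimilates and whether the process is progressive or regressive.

The shared variable α links the value of [cont] on the target to that of the neighbouring obstruent. [cont] distinguishes stops from fricatives — a manner-of-articulation feature — so this is manner assimilation.
The conditioning segment sits to the left of the focus bar, meaning the trigger precedes the segment that changes — progressive assimilation.

progressive manner assimilation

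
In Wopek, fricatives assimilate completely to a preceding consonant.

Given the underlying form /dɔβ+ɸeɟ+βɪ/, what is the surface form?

[dɔββeɟɟɪ]

/ɸ/ is the segment targeted by the rule; it sits immediately after /β/, so it assimilates completely and surfaces as [β].
At the second juncture, /β/ likewise becomes [ɟ] adjacent to /ɟ/.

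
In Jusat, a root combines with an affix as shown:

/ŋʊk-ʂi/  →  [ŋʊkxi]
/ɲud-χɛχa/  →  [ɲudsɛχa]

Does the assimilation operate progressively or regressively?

progressive

Comparing underlying and surface forms, /ʂ/ → [x] is the alternation; the neighbouring /k/ is constant.
/ʂ/ is retroflex while /k/ is velar; the output [x] is velar, matching the trigger — so the feature that spreads is place.
The same holds elsewhere in the data: /χ/ → [s] after /d/ (uvular → alveolar, matching alveolar) — only place changes, and always toward the preceding segment.
Since the segment that changes follows the conditioning segment, the assimilation is progressive.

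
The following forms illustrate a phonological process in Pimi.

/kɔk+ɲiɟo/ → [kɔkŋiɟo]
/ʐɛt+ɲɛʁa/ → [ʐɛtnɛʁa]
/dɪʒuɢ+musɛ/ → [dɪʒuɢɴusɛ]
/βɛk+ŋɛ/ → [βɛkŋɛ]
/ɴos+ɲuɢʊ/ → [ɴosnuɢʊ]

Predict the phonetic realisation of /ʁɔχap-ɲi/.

[ʁɔχapmi]

The data show progressive place assimilation: /ɲ/ → [ŋ] after /k/; /ɲ/ → [n] after /t/; /m/ → [ɴ] after /ɢ/; /ɲ/ → [n] after /s/. In each pair only place changes, matching the preceding consonant, while manner and voice stay constant.
No alternation appears in [βɛkŋɛ]: there the adjacent consonants already agree in place (/ŋ/ and /k/ are both velar), so this form is consistent with the same rule.
/ɲ/ is a voiced palatal nasal. The preceding trigger /p/ is bilabial, so /ɲ/ must become bilabial as well.
A voiced bilabial nasal is [m], so the surface segment is [m].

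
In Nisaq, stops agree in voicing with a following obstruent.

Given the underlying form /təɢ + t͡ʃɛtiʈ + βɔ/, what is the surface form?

[təqt͡ʃɛtiɖβɔ]

/ɢ/ is a voiced uvular stop. The following trigger /t͡ʃ/ is voiceless, so /ɢ/ must become voiceless as well.
The voiceless uvular stop is [q], so /ɢ/ → [q].
At the second juncture, /ʈ/ likewise becomes [ɖ] adjacent to /β/.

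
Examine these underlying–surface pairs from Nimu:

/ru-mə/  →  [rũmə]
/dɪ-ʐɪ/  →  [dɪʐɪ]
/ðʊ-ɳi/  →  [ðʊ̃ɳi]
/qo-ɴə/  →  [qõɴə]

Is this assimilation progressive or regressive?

regressive

The vowel /u/ surfaces as nasalised [ũ] next to the following nasal /m/ — it has acquired the [+nasal] feature of its neighbour.
The other forms show the same pattern: /ʊ/ → [ʊ̃] before /ɳ/; /o/ → [õ] before /ɴ/ — each time a vowel is nasalised next to a following nasal.
No change occurs in [dɪʐɪ] because the vowel at the boundary is adjacent to an oral consonant, not a nasal (/ɪ/ next to /ʐ/).
Because the conditioning nasal is to the right of the vowel that changes, the process is regressive (anticipatory).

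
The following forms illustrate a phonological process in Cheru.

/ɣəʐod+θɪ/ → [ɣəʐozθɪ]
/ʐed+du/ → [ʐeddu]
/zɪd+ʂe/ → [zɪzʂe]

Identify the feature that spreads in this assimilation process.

manner

Comparing underlying and surface forms, /d/ → [z] is the alternation; the neighbouring /θ/ is constant.
/d/ is a stop while /θ/ is a fricative; the output [z] is a fricative, matching the trigger — so the feature that spreads is manner.
The same holds elsewhere in the data: /d/ → [z] before /ʂ/ (stop → fricative, matching a fricative) — only manner changes, and always toward the following segment.
No alternation appears in [ʐeddu]: there the adjacent consonants already agree in manner (/d/ and /d/ are both stops), so this form is consistent with the same rule.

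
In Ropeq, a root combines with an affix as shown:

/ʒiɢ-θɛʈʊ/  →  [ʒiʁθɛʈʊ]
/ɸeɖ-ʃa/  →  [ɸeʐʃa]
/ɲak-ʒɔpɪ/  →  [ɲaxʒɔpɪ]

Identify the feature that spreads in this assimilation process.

manner

The segment that alternates is /ɢ/, which surfaces as [ʁ] when adjacent to /θ/.
The change stop → fricative matches the manner of the following /θ/, identifying this as manner assimilation.
The other alternating forms pattern the same way: /ɖ/ → [ʐ] before /ʃ/ (stop → fricative, matching a fricative); /k/ → [x] before /ʒ/ (stop → fricative, matching a fricative) — only manner changes, and always toward the following segment.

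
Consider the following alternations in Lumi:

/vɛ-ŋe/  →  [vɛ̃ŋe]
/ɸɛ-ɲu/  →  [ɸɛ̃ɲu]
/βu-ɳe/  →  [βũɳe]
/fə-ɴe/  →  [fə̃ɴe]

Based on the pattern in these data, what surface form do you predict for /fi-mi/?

The data show regressive nasality assimilation (vowel nasalisation): /ɛ/ → [ɛ̃] before /ŋ/; /ɛ/ → [ɛ̃] before /ɲ/; /u/ → [ũ] before /ɳ/; /ə/ → [ə̃] before /ɴ/ — a vowel is nasalised by an immediately following nasal consonant.
/i/ sits next to the nasal /m/ and is therefore nasalised to [ĩ].

[fĩmi]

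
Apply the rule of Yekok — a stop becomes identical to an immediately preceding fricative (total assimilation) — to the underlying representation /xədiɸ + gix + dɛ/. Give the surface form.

[xədiɸɸixxɛ]

/g/ is the segment targeted by the rule; it sits immediately after /ɸ/, so it assimilates completely and surfaces as [ɸ].
The same rule applies at the second boundary: /d/ → [x] next to /x/.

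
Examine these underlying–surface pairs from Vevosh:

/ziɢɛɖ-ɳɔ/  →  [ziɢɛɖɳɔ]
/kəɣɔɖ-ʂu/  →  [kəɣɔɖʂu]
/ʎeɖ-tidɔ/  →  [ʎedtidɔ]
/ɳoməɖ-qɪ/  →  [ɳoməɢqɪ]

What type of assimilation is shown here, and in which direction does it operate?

Underlying /ɖ/ is realised as [d] next to /t/; /t/ itself does not change.
/ɖ/ is retroflex while /t/ is alveolar; the output [d] is alveolar, matching the trigger — so the feature that spreads is place.
Manner and voice are unchanged, so the assimilation is partial, not total.
Checking the remaining alternation: /ɖ/ → [ɢ] before /q/ (retroflex → uvular, matching uvular) — only place changes, and always toward the following segment.
Nothing changes in [ziɢɛɖɳɔ], [kəɣɔɖʂu]: there the adjacent consonants already agree in place (/ɖ/ and /ɳ/ are both retroflex; /ɖ/ and /ʂ/ are both retroflex), so these forms are consistent with the same rule.
The trigger is the following segment, so the direction is regressive (anticipatory).

regressive place assimilation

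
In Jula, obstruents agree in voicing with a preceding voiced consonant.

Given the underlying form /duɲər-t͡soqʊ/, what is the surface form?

[duɲərd͡zoqʊ]

/t͡s/ is a voiceless alveolar affricate. The preceding trigger /r/ is voiced, so /t͡s/ must become voiced as well.
Changing only its voicing to voiced gives [d͡z] — the voiced alveolar affricate.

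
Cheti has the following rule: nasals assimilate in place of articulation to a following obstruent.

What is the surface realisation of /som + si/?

/m/ is a voiced bilabial nasal. The following trigger /s/ is alveolar, so /m/ must become alveolar as well.
Changing only its place to alveolar gives [n] — the voiced alveolar nasal.

[sonsi]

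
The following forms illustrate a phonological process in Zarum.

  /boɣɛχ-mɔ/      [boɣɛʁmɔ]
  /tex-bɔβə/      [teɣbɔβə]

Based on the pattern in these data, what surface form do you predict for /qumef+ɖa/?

The data show regressive voicing assimilation: /χ/ → [ʁ] before /m/; /x/ → [ɣ] before /b/. In each pair only voicing changes, matching the following consonant, while place and manner stay constant.
The rule targets /f/ (voiceless labiodental fricative), which sits before the trigger /ɖ/ (voiced).
Changing only its voicing to voiced gives [v] — the voiced labiodental fricative.

[qumevɖa]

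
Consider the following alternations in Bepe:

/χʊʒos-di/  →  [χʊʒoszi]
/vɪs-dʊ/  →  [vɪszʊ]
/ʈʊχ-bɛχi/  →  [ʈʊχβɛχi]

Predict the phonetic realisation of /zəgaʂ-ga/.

[zəgaʂɣa]

The data show progressive manner assimilation: /d/ → [z] after /s/; /b/ → [β] after /χ/. In each pair only manner changes, matching the preceding consonant, while place and voice stay constant.
/g/ is a voiced velar stop. The preceding trigger /ʂ/ is a fricative, so /g/ must become a fricative as well.
The voiced velar fricative is [ɣ], so /g/ → [ɣ].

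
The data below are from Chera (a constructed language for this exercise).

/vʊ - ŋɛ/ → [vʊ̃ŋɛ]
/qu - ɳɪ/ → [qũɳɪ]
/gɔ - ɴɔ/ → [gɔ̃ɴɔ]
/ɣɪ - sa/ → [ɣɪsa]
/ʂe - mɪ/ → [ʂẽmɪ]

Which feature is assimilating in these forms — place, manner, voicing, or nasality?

The vowel /ʊ/ surfaces as nasalised [ʊ̃] next to the following nasal /ŋ/ — it has acquired the [+nasal] feature of its neighbour.
Likewise in the remaining data: /u/ → [ũ] before /ɳ/; /ɔ/ → [ɔ̃] before /ɴ/; /e/ → [ẽ] before /m/ — each time a vowel is nasalised next to a following nasal.
No change occurs in [ɣɪsa] because the vowel at the boundary is adjacent to an oral consonant, not a nasal (/ɪ/ next to /s/).

nasality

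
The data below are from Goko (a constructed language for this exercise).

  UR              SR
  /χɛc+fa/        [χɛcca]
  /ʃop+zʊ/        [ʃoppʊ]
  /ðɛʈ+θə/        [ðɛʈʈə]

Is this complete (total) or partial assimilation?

Underlying /f/ is realised as [c] next to /c/; /c/ itself does not change.
The output [c] is identical to the trigger /c/ — every feature (place, manner, voicing) has been copied — so this is total assimilation.
The other forms behave the same way: /z/ → [p] after /p/; /θ/ → [ʈ] after /ʈ/ — in each case the output is a copy of the preceding consonant.

total assimilation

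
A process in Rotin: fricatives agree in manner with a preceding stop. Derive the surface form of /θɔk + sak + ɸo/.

[θɔktakpo]

The rule targets /s/ (voiceless alveolar fricative), which sits after the trigger /k/ (stop).
Changing only its manner to stop gives [t] — the voiceless alveolar stop.
The same rule applies at the second boundary: /ɸ/ → [p] next to /k/.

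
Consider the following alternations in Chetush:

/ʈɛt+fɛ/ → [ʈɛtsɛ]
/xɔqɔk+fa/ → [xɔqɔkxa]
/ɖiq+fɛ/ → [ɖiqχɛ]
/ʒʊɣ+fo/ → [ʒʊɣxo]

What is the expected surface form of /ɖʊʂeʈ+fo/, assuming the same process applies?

The data show progressive place assimilation: /f/ → [s] after /t/; /f/ → [x] after /k/; /f/ → [χ] after /q/; /f/ → [x] after /ɣ/. In each pair only place changes, matching the preceding consonant, while manner and voice stay constant.
The rule targets /f/ (voiceless labiodental fricative), which sits after the trigger /ʈ/ (retroflex).
A voiceless retroflex fricative is [ʂ], so the surface segment is [ʂ].

[ɖʊʂeʈʂo]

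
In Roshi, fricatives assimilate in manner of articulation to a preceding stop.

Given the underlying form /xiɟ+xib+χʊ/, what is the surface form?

[xiɟkibqʊ]

/x/ is a voiceless velar fricative. The preceding trigger /ɟ/ is a stop, so /x/ must become a stop as well.
Changing only its manner to stop gives [k] — the voiceless velar stop.
The same rule applies at the second boundary: /χ/ → [q] next to /b/.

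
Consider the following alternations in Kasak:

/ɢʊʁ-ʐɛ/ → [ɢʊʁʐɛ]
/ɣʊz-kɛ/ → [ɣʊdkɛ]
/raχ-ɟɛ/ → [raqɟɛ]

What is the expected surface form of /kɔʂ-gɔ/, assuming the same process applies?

[kɔʈgɔ]

The data show regressive manner assimilation: /z/ → [d] before /k/; /χ/ → [q] before /ɟ/. In each pair only manner changes, matching the following consonant, while place and voice stay constant.
No alternation appears in [ɢʊʁʐɛ]: there the adjacent consonants already agree in manner (/ʁ/ and /ʐ/ are both fricatives), so this form is consistent with the same rule.
/ʂ/ is a voiceless retroflex fricative. The following trigger /g/ is a stop, so /ʂ/ must become a stop as well.
A voiceless retroflex stop is [ʈ], so the surface segment is [ʈ].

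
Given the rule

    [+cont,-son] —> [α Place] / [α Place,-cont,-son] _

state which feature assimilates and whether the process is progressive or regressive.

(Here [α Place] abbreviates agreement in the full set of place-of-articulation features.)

progressive place assimilation

The rule copies the place features (abbreviated [Place]) from the environment onto the target, so the assimilating feature is place.
The conditioning segment sits to the left of the focus bar, meaning the trigger precedes the segment that changes — progressive assimilation.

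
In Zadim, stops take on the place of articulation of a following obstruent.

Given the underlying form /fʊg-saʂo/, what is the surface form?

[fʊdsaʂo]

/g/ is a voiced velar stop. The following trigger /s/ is alveolar, so /g/ must become alveolar as well.
A voiced alveolar stop is [d], so the surface segment is [d].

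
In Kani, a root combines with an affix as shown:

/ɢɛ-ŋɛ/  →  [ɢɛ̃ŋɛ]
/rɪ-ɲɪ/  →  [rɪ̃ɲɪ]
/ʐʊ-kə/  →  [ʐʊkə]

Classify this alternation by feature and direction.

regressive nasality assimilation (vowel nasalisation)

The vowel /ɛ/ surfaces as nasalised [ɛ̃] next to the following nasal /ŋ/ — it has acquired the [+nasal] feature of its neighbour.
Likewise in the remaining data: /ɪ/ → [ɪ̃] before /ɲ/ — each time a vowel is nasalised next to a following nasal.
No change occurs in [ʐʊkə] because the vowel at the boundary is adjacent to an oral consonant, not a nasal (/ʊ/ next to /k/).
Because the conditioning nasal is to the right of the vowel that changes, the process is regressive (anticipatory).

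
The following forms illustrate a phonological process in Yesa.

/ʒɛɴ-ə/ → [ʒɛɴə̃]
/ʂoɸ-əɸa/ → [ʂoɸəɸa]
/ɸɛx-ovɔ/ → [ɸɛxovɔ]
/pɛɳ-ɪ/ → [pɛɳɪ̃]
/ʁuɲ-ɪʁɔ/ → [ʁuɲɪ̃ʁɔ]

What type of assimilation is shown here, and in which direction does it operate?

The vowel /ə/ surfaces as nasalised [ə̃] next to the preceding nasal /ɴ/ — it has acquired the [+nasal] feature of its neighbour.
The other forms show the same pattern: /ɪ/ → [ɪ̃] after /ɳ/; /ɪ/ → [ɪ̃] after /ɲ/ — each time a vowel is nasalised next to a preceding nasal.
No change occurs in [ʂoɸəɸa], [ɸɛxovɔ] because the vowel at the boundary is adjacent to an oral consonant, not a nasal (/ə/ next to /ɸ/; /o/ next to /x/).
Because the conditioning nasal is to the left of the vowel that changes, the process is progressive (perseverative).

progressive nasality assimilation (vowel nasalisation)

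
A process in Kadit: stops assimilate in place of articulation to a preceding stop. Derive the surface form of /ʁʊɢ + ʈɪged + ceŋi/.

The rule targets /ʈ/ (voiceless retroflex stop), which sits after the trigger /ɢ/ (uvular).
The voiceless uvular stop is [q], so /ʈ/ → [q].
At the second juncture, /c/ likewise becomes [t] adjacent to /d/.

[ʁʊɢqɪgedteŋi]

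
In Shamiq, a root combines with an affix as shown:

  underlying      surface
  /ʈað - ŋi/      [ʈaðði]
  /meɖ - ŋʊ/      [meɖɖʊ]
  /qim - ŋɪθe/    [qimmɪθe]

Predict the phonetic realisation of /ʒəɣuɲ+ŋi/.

[ʒəɣuɲɲi]

The data show progressive total assimilation (/ŋ/ → [ð] after /ð/; /ŋ/ → [ɖ] after /ɖ/; /ŋ/ → [m] after /m/): in every case the target segment becomes identical to its preceding neighbour, copying more than a single feature.
/ŋ/ is the segment targeted by the rule; it sits immediately after /ɲ/, so it assimilates completely and surfaces as [ɲ].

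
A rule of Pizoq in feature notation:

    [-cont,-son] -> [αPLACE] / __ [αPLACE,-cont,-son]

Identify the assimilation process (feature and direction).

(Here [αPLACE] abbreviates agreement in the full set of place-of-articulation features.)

regressive place assimilation

The rule copies the place features (abbreviated [PLACE]) from the environment onto the target, so the assimilating feature is place.
Since the environment is written after the underscore, the trigger follows the target; the direction is regressive.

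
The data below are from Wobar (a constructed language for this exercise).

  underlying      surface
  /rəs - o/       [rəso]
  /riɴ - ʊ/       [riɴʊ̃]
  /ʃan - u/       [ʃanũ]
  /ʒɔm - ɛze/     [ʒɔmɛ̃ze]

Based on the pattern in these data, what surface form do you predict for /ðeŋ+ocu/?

[ðeŋõcu]

The data show progressive nasality assimilation (vowel nasalisation): /ʊ/ → [ʊ̃] after /ɴ/; /u/ → [ũ] after /n/; /ɛ/ → [ɛ̃] after /m/ — a vowel is nasalised by an immediately preceding nasal consonant.
No change occurs in [rəso] because the vowel at the boundary is adjacent to an oral consonant, not a nasal (/o/ next to /s/).
The vowel /o/ is adjacent to the preceding nasal /ŋ/, so it acquires [+nasal] and surfaces as [õ].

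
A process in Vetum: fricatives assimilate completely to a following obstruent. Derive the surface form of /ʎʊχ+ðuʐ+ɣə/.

[ʎʊððuɣɣə]

/χ/ is the segment targeted by the rule; it sits immediately before /ð/, so it assimilates completely and surfaces as [ð].
The same rule applies at the second boundary: /ʐ/ → [ɣ] next to /ɣ/.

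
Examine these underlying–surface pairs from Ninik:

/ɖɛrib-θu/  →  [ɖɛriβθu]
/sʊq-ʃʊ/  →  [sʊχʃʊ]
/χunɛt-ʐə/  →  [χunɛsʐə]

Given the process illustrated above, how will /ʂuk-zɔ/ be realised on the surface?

The data show regressive manner assimilation: /b/ → [β] before /θ/; /q/ → [χ] before /ʃ/; /t/ → [s] before /ʐ/. In each pair only manner changes, matching the following consonant, while place and voice stay constant.
The rule targets /k/ (voiceless velar stop), which sits before the trigger /z/ (fricative).
A voiceless velar fricative is [x], so the surface segment is [x].

[ʂuxzɔ]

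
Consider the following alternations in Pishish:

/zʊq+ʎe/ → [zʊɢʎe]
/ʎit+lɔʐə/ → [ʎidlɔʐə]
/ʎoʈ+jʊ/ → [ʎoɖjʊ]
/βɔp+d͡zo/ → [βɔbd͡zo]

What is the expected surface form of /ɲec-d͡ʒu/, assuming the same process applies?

[ɲeɟd͡ʒu]

The data show regressive voicing assimilation: /q/ → [ɢ] before /ʎ/; /t/ → [d] before /l/; /ʈ/ → [ɖ] before /j/; /p/ → [b] before /d͡z/. In each pair only voicing changes, matching the following consonant, while place and manner stay constant.
The rule targets /c/ (voiceless palatal stop), which sits before the trigger /d͡ʒ/ (voiced).
Changing only its voicing to voiced gives [ɟ] — the voiced palatal stop.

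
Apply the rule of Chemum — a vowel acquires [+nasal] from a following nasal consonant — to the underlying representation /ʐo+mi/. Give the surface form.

The vowel /o/ is adjacent to the following nasal /m/, so it acquires [+nasal] and surfaces as [õ].

[ʐõmi]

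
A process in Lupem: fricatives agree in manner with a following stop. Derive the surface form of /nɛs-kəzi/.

[nɛtkəzi]

The rule targets /s/ (voiceless alveolar fricative), which sits before the trigger /k/ (stop).
Changing only its manner to stop gives [t] — the voiceless alveolar stop.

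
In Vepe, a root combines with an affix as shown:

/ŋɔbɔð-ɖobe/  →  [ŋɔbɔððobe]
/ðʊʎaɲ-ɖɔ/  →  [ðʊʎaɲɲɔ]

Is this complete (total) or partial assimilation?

Comparing underlying and surface forms, /ɖ/ → [ð] is the alternation; the neighbouring /ð/ is constant.
The output [ð] is identical to the trigger /ð/ — every feature (place, manner, voicing) has been copied — so this is total assimilation.
The other form behaves the same way: /ɖ/ → [ɲ] after /ɲ/ — in each case the output is a copy of the preceding consonant.

total assimilation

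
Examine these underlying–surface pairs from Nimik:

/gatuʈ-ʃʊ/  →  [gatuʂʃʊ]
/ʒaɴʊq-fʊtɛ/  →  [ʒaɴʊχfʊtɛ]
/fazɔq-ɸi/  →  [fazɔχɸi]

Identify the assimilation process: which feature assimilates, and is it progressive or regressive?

Underlying /ʈ/ is realised as [ʂ] next to /ʃ/; /ʃ/ itself does not change.
The change stop → fricative matches the manner of the following /ʃ/, identifying this as manner assimilation.
Place and voice are unchanged, so the assimilation is partial, not total.
The same holds elsewhere in the data: /q/ → [χ] before /f/ (stop → fricative, matching a fricative); /q/ → [χ] before /ɸ/ (stop → fricative, matching a fricative) — only manner changes, and always toward the following segment.
The trigger is the following segment, so the direction is regressive (anticipatory).

regressive manner assimilation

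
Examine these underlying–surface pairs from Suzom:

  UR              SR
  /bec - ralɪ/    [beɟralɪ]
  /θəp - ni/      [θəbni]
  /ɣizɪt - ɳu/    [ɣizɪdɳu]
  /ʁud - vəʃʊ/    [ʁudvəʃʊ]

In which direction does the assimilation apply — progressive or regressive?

The segment that alternates is /c/, which surfaces as [ɟ] when adjacent to /r/.
The change voiceless → voiced matches the voicing of the following /r/, identifying this as voicing assimilation.
The same holds elsewhere in the data: /p/ → [b] before /n/ (voiceless → voiced, matching voiced); /t/ → [d] before /ɳ/ (voiceless → voiced, matching voiced) — only voicing changes, and always toward the following segment.
No alternation appears in [ʁudvəʃʊ]: there the adjacent consonants already agree in voicing (/d/ and /v/ are both voiced), so this form is consistent with the same rule.
Since the segment that changes precedes the conditioning segment, the assimilation is regressive.

regressive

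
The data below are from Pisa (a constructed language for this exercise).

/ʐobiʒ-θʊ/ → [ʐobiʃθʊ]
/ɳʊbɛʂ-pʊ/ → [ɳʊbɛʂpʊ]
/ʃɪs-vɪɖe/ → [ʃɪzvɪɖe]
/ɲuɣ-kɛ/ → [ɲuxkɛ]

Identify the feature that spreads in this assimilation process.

Comparing underlying and surface forms, /ʒ/ → [ʃ] is the alternation; the neighbouring /θ/ is constant.
/ʒ/ is voiced while /θ/ is voiceless; the output [ʃ] is voiceless, matching the trigger — so the feature that spreads is voicing.
Checking the remaining alternations: /s/ → [z] before /v/ (voiceless → voiced, matching voiced); /ɣ/ → [x] before /k/ (voiced → voiceless, matching voiceless) — only voicing changes, and always toward the following segment.
Nothing changes in [ɳʊbɛʂpʊ]: there the adjacent consonants already agree in voicing (/ʂ/ and /p/ are both voiceless), so this form is consistent with the same rule.

voicing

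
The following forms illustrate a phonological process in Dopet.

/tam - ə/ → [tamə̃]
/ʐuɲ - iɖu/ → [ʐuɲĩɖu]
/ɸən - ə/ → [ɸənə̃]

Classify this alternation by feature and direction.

progressive nasality assimilation (vowel nasalisation)

The vowel /ə/ surfaces as nasalised [ə̃] next to the preceding nasal /m/ — it has acquired the [+nasal] feature of its neighbour.
Likewise in the remaining data: /i/ → [ĩ] after /ɲ/; /ə/ → [ə̃] after /n/ — each time a vowel is nasalised next to a preceding nasal.
Because the conditioning nasal is to the left of the vowel that changes, the process is progressive (perseverative).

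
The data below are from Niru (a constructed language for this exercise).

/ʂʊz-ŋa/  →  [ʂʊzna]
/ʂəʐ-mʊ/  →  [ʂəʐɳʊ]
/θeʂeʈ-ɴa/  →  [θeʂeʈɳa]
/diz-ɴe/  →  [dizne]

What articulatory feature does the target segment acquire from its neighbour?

Underlying /ŋ/ is realised as [n] next to /z/; /z/ itself does not change.
The change velar → alveolar matches the place of the preceding /z/, identifying this as place assimilation.
Checking the remaining alternations: /m/ → [ɳ] after /ʐ/ (bilabial → retroflex, matching retroflex); /ɴ/ → [ɳ] after /ʈ/ (uvular → retroflex, matching retroflex); /ɴ/ → [n] after /z/ (uvular → alveolar, matching alveolar) — only place changes, and always toward the preceding segment.

place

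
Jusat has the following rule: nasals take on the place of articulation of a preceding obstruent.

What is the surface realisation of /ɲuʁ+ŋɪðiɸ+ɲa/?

The rule targets /ŋ/ (voiced velar nasal), which sits after the trigger /ʁ/ (uvular).
A voiced uvular nasal is [ɴ], so the surface segment is [ɴ].
At the second juncture, /ɲ/ likewise becomes [m] adjacent to /ɸ/.

[ɲuʁɴɪðiɸma]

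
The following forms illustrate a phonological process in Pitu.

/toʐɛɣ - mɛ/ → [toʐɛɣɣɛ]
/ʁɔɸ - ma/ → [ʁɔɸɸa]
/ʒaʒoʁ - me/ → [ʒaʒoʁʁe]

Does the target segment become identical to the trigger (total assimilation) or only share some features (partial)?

Underlying /m/ is realised as [ɣ] next to /ɣ/; /ɣ/ itself does not change.
The output [ɣ] is identical to the trigger /ɣ/ — every feature (place, manner, voicing) has been copied — so this is total assimilation.
The other forms behave the same way: /m/ → [ɸ] after /ɸ/; /m/ → [ʁ] after /ʁ/ — in each case the output is a copy of the preceding consonant.

total assimilation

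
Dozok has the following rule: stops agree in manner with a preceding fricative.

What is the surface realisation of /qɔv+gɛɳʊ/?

The rule targets /g/ (voiced velar stop), which sits after the trigger /v/ (fricative).
A voiced velar fricative is [ɣ], so the surface segment is [ɣ].

[qɔvɣɛɳʊ]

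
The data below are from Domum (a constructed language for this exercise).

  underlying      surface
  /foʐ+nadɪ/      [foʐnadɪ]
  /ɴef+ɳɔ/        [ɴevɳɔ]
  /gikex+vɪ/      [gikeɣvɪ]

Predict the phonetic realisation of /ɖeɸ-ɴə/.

[ɖeβɴə]

The data show regressive voicing assimilation: /f/ → [v] before /ɳ/; /x/ → [ɣ] before /v/. In each pair only voicing changes, matching the following consonant, while place and manner stay constant.
Nothing changes in [foʐnadɪ]: there the adjacent consonants already agree in voicing (/ʐ/ and /n/ are both voiced), so this form is consistent with the same rule.
The rule targets /ɸ/ (voiceless bilabial fricative), which sits before the trigger /ɴ/ (voiced).
A voiced bilabial fricative is [β], so the surface segment is [β].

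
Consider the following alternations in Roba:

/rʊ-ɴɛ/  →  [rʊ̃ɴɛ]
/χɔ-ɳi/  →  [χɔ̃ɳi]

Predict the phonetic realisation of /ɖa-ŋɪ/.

The data show regressive nasality assimilation (vowel nasalisation): /ʊ/ → [ʊ̃] before /ɴ/; /ɔ/ → [ɔ̃] before /ɳ/ — a vowel is nasalised by an immediately following nasal consonant.
/a/ sits next to the nasal /ŋ/ and is therefore nasalised to [ã].

[ɖãŋɪ]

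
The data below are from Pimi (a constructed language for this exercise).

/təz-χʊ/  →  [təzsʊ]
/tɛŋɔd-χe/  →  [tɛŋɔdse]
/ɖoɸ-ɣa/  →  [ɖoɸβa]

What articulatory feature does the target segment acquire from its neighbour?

Underlying /χ/ is realised as [s] next to /z/; /z/ itself does not change.
/χ/ is uvular while /z/ is alveolar; the output [s] is alveolar, matching the trigger — so the feature that spreads is place.
Checking the remaining alternations: /χ/ → [s] after /d/ (uvular → alveolar, matching alveolar); /ɣ/ → [β] after /ɸ/ (velar → bilabial, matching bilabial) — only place changes, and always toward the preceding segment.

place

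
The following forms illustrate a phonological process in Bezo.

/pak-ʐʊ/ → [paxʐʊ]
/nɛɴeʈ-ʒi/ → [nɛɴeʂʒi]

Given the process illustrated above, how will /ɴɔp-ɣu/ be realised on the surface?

The data show regressive manner assimilation: /k/ → [x] before /ʐ/; /ʈ/ → [ʂ] before /ʒ/. In each pair only manner changes, matching the following consonant, while place and voice stay constant.
The rule targets /p/ (voiceless bilabial stop), which sits before the trigger /ɣ/ (fricative).
The voiceless bilabial fricative is [ɸ], so /p/ → [ɸ].

[ɴɔɸɣu]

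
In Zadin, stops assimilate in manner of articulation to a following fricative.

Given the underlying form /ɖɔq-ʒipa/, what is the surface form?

[ɖɔχʒipa]

The rule targets /q/ (voiceless uvular stop), which sits before the trigger /ʒ/ (fricative).
A voiceless uvular fricative is [χ], so the surface segment is [χ].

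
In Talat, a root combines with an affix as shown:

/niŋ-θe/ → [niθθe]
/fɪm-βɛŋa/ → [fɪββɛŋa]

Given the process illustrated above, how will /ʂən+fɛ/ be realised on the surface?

The data show regressive total assimilation (/ŋ/ → [θ] before /θ/; /m/ → [β] before /β/): in every case the target segment becomes identical to its following neighbour, copying more than a single feature.
/n/ is the segment targeted by the rule; it sits immediately before /f/, so it assimilates completely and surfaces as [f].

[ʂəffɛ]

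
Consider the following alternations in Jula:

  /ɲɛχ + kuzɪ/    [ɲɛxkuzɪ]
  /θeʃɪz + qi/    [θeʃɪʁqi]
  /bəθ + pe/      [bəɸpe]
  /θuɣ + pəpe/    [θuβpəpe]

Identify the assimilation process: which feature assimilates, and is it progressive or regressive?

Comparing underlying and surface forms, /χ/ → [x] is the alternation; the neighbouring /k/ is constant.
The change uvular → velar matches the place of the following /k/, identifying this as place assimilation.
Manner and voice are unchanged, so the assimilation is partial, not total.
Checking the remaining alternations: /z/ → [ʁ] before /q/ (alveolar → uvular, matching uvular); /θ/ → [ɸ] before /p/ (dental → bilabial, matching bilabial); /ɣ/ → [β] before /p/ (velar → bilabial, matching bilabial) — only place changes, and always toward the following segment.
The trigger is the following segment, so the direction is regressive (anticipatory).

regressive place assimilation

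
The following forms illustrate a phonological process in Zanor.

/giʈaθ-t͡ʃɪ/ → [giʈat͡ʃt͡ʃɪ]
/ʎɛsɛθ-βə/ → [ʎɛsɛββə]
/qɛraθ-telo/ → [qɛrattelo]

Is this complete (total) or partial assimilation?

Underlying /θ/ is realised as [t͡ʃ] next to /t͡ʃ/; /t͡ʃ/ itself does not change.
The output [t͡ʃ] is identical to the trigger /t͡ʃ/ — every feature (place, manner, voicing) has been copied — so this is total assimilation.
The other forms behave the same way: /θ/ → [β] before /β/; /θ/ → [t] before /t/ — in each case the output is a copy of the following consonant.

total assimilation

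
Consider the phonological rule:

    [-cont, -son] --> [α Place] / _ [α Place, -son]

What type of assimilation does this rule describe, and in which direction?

regressive place assimilation

The rule copies the place features (abbreviated [Place]) from the environment onto the target, so the assimilating feature is place.
The conditioning segment sits to the right of the focus bar, meaning the trigger follows the segment that changes — regressive assimilation.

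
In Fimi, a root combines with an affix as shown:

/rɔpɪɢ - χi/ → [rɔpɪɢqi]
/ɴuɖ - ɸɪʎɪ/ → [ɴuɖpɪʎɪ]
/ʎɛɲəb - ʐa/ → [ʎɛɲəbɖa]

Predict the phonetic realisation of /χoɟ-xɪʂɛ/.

[χoɟkɪʂɛ]

The data show progressive manner assimilation: /χ/ → [q] after /ɢ/; /ɸ/ → [p] after /ɖ/; /ʐ/ → [ɖ] after /b/. In each pair only manner changes, matching the preceding consonant, while place and voice stay constant.
/x/ is a voiceless velar fricative. The preceding trigger /ɟ/ is a stop, so /x/ must become a stop as well.
The voiceless velar stop is [k], so /x/ → [k].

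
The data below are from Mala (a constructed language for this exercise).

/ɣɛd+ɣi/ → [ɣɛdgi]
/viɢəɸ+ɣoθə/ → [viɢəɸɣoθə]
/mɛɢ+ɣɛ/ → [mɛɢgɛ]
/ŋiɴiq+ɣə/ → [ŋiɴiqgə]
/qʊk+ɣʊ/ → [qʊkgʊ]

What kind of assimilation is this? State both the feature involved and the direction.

progressive manner assimilation

Underlying /ɣ/ is realised as [g] next to /d/; /d/ itself does not change.
/ɣ/ is a fricative while /d/ is a stop; the output [g] is a stop, matching the trigger — so the feature that spreads is manner.
Place and voice are unchanged, so the assimilation is partial, not total.
The same holds elsewhere in the data: /ɣ/ → [g] after /ɢ/ (fricative → stop, matching a stop); /ɣ/ → [g] after /q/ (fricative → stop, matching a stop); /ɣ/ → [g] after /k/ (fricative → stop, matching a stop) — only manner changes, and always toward the preceding segment.
No alternation appears in [viɢəɸɣoθə]: there the adjacent consonants already agree in manner (/ɣ/ and /ɸ/ are both fricatives), so this form is consistent with the same rule.
The trigger is the preceding segment, so the direction is progressive (perseverative).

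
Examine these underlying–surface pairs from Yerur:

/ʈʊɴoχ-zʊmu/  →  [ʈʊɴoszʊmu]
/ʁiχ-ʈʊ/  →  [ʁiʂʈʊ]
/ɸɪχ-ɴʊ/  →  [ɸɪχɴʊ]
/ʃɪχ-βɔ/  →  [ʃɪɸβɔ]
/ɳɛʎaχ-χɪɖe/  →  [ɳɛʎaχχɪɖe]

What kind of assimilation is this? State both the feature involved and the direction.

Underlying /χ/ is realised as [s] next to /z/; /z/ itself does not change.
The change uvular → alveolar matches the place of the following /z/, identifying this as place assimilation.
Manner and voice are unchanged, so the assimilation is partial, not total.
The other alternating forms pattern the same way: /χ/ → [ʂ] before /ʈ/ (uvular → retroflex, matching retroflex); /χ/ → [ɸ] before /β/ (uvular → bilabial, matching bilabial) — only place changes, and always toward the following segment.
No alternation appears in [ɸɪχɴʊ], [ɳɛʎaχχɪɖe]: there the adjacent consonants already agree in place (/χ/ and /ɴ/ are both uvular; /χ/ and /χ/ are both uvular), so these forms are consistent with the same rule.
Since the segment that changes precedes the conditioning segment, the assimilation is regressive.

regressive place assimilation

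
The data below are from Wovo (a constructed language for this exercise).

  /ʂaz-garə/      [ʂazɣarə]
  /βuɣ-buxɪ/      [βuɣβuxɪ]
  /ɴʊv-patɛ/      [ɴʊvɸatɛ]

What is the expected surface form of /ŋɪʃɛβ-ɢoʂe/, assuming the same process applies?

The data show progressive manner assimilation: /g/ → [ɣ] after /z/; /b/ → [β] after /ɣ/; /p/ → [ɸ] after /v/. In each pair only manner changes, matching the preceding consonant, while place and voice stay constant.
The rule targets /ɢ/ (voiced uvular stop), which sits after the trigger /β/ (fricative).
The voiced uvular fricative is [ʁ], so /ɢ/ → [ʁ].

[ŋɪʃɛβʁoʂe]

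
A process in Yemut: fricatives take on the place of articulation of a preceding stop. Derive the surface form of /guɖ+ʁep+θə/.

The rule targets /ʁ/ (voiced uvular fricative), which sits after the trigger /ɖ/ (retroflex).
Changing only its place to retroflex gives [ʐ] — the voiced retroflex fricative.
The same rule applies at the second boundary: /θ/ → [ɸ] next to /p/.

[guɖʐepɸə]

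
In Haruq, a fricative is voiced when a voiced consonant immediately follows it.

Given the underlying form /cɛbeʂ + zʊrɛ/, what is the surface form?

The rule targets /ʂ/ (voiceless retroflex fricative), which sits before the trigger /z/ (voiced).
A voiced retroflex fricative is [ʐ], so the surface segment is [ʐ].

[cɛbeʐzʊrɛ]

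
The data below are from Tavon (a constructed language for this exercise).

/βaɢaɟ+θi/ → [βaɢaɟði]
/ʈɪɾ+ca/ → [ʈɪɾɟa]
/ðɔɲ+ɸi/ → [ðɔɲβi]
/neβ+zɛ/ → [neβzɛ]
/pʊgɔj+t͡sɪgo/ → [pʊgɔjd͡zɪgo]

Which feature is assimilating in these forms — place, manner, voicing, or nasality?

Comparing underlying and surface forms, /θ/ → [ð] is the alternation; the neighbouring /ɟ/ is constant.
/θ/ is voiceless while /ɟ/ is voiced; the output [ð] is voiced, matching the trigger — so the feature that spreads is voicing.
Checking the remaining alternations: /c/ → [ɟ] after /ɾ/ (voiceless → voiced, matching voiced); /ɸ/ → [β] after /ɲ/ (voiceless → voiced, matching voiced); /t͡s/ → [d͡z] after /j/ (voiceless → voiced, matching voiced) — only voicing changes, and always toward the preceding segment.
Nothing changes in [neβzɛ]: there the adjacent consonants already agree in voicing (/z/ and /β/ are both voiced), so this form is consistent with the same rule.

voicing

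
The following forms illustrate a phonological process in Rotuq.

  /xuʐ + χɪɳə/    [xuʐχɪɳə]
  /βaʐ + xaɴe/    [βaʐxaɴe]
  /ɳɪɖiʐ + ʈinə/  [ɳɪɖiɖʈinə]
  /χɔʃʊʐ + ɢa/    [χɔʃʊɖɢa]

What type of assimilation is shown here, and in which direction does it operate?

Underlying /ʐ/ is realised as [ɖ] next to /ʈ/; /ʈ/ itself does not change.
The change fricative → stop matches the manner of the following /ʈ/, identifying this as manner assimilation.
Place and voice are unchanged, so the assimilation is partial, not total.
The other alternating form patterns the same way: /ʐ/ → [ɖ] before /ɢ/ (fricative → stop, matching a stop) — only manner changes, and always toward the following segment.
No alternation appears in [xuʐχɪɳə], [βaʐxaɴe]: there the adjacent consonants already agree in manner (/ʐ/ and /χ/ are both fricatives; /ʐ/ and /x/ are both fricatives), so these forms are consistent with the same rule.
Since the segment that changes precedes the conditioning segment, the assimilation is regressive.

regressive manner assimilation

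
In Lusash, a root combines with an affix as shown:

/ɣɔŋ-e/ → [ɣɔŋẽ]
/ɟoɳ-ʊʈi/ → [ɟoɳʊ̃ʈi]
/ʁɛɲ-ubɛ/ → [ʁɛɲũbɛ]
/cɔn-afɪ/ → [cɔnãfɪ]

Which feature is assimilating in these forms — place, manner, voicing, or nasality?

The vowel /e/ surfaces as nasalised [ẽ] next to the preceding nasal /ŋ/ — it has acquired the [+nasal] feature of its neighbour.
Likewise in the remaining data: /ʊ/ → [ʊ̃] after /ɳ/; /u/ → [ũ] after /ɲ/; /a/ → [ã] after /n/ — each time a vowel is nasalised next to a preceding nasal.

nasality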